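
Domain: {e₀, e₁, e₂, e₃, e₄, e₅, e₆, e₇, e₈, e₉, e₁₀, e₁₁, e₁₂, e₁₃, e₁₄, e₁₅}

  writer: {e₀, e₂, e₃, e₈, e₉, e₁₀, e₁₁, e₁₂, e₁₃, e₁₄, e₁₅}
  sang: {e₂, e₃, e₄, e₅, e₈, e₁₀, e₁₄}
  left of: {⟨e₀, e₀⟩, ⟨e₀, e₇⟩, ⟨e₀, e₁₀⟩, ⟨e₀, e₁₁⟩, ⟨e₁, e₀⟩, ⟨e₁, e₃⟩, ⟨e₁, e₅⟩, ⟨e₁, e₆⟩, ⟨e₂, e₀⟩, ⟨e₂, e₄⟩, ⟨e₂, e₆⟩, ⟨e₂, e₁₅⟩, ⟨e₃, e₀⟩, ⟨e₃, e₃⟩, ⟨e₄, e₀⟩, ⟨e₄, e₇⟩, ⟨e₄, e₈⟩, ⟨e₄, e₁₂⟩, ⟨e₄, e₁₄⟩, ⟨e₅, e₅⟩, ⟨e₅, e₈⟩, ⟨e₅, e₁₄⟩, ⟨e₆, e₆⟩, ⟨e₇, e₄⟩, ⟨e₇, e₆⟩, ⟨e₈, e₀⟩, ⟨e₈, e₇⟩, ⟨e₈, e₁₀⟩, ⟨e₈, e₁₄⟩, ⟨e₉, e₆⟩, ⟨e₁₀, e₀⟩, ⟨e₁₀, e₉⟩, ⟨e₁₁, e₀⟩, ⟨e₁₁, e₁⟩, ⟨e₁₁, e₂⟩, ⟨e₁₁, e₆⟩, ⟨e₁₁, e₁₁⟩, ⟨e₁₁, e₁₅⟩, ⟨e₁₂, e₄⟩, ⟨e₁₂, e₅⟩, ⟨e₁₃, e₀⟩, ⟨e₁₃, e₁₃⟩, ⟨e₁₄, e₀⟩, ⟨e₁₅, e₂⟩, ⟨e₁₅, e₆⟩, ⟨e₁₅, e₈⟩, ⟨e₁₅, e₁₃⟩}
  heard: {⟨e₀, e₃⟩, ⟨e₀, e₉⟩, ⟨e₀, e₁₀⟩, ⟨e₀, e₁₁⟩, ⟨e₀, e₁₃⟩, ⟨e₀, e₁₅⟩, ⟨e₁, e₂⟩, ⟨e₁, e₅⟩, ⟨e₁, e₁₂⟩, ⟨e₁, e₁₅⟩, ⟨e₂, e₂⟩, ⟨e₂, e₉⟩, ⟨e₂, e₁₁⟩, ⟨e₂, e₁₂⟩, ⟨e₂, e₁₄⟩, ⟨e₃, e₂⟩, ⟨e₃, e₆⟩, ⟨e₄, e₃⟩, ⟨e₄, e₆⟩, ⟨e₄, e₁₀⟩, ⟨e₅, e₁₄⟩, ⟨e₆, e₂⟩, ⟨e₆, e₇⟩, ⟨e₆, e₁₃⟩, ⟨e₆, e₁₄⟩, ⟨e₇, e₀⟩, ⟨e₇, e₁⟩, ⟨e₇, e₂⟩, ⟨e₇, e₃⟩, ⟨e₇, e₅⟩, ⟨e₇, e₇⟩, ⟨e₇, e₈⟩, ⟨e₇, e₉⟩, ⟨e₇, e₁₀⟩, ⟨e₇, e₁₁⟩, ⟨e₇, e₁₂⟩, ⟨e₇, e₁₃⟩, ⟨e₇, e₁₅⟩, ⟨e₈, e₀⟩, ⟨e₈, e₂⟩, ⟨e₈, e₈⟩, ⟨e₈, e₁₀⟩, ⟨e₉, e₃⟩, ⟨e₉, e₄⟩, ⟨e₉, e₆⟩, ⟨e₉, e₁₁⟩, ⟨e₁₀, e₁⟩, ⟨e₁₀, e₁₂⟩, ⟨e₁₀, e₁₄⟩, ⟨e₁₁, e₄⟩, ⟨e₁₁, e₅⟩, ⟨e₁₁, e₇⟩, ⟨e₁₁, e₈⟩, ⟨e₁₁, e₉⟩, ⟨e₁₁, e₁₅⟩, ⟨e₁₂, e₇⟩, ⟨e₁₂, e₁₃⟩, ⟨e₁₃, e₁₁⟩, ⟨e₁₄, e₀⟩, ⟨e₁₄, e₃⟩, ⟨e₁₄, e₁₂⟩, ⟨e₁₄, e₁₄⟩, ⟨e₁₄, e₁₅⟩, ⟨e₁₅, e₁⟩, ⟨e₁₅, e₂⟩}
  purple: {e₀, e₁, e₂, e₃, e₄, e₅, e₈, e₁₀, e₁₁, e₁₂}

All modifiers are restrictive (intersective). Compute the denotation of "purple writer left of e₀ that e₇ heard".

⟦left of e₀⟧ = {x : ⟨x, e₀⟩ ∈ ⟦left of⟧} = {e₀, e₁, e₂, e₃, e₄, e₈, e₁₀, e₁₁, e₁₃, e₁₄}
⟦that e₇ heard⟧ = {x : ⟨e₇, x⟩ ∈ ⟦heard⟧} = {e₀, e₁, e₂, e₃, e₅, e₇, e₈, e₉, e₁₀, e₁₁, e₁₂, e₁₃, e₁₅}
⟦writer⟧ = {e₀, e₂, e₃, e₈, e₉, e₁₀, e₁₁, e₁₂, e₁₃, e₁₄, e₁₅}
… ∩ ⟦left of e₀⟧ = {e₀, e₂, e₃, e₈, e₉, e₁₀, e₁₁, e₁₂, e₁₃, e₁₄, e₁₅} ∩ {e₀, e₁, e₂, e₃, e₄, e₈, e₁₀, e₁₁, e₁₃, e₁₄} = {e₀, e₂, e₃, e₈, e₁₀, e₁₁, e₁₃, e₁₄}
… ∩ ⟦that e₇ heard⟧ = {e₀, e₂, e₃, e₈, e₁₀, e₁₁, e₁₃, e₁₄} ∩ {e₀, e₁, e₂, e₃, e₅, e₇, e₈, e₉, e₁₀, e₁₁, e₁₂, e₁₃, e₁₅} = {e₀, e₂, e₃, e₈, e₁₀, e₁₁, e₁₃}
… ∩ ⟦purple⟧ = {e₀, e₂, e₃, e₈, e₁₀, e₁₁, e₁₃} ∩ {e₀, e₁, e₂, e₃, e₄, e₅, e₈, e₁₀, e₁₁, e₁₂} = {e₀, e₂, e₃, e₈, e₁₀, e₁₁}
So ⟦purple writer left of e₀ that e₇ heard⟧ = {e₀, e₂, e₃, e₈, e₁₀, e₁₁}.

{e₀, e₂, e₃, e₈, e₁₀, e₁₁}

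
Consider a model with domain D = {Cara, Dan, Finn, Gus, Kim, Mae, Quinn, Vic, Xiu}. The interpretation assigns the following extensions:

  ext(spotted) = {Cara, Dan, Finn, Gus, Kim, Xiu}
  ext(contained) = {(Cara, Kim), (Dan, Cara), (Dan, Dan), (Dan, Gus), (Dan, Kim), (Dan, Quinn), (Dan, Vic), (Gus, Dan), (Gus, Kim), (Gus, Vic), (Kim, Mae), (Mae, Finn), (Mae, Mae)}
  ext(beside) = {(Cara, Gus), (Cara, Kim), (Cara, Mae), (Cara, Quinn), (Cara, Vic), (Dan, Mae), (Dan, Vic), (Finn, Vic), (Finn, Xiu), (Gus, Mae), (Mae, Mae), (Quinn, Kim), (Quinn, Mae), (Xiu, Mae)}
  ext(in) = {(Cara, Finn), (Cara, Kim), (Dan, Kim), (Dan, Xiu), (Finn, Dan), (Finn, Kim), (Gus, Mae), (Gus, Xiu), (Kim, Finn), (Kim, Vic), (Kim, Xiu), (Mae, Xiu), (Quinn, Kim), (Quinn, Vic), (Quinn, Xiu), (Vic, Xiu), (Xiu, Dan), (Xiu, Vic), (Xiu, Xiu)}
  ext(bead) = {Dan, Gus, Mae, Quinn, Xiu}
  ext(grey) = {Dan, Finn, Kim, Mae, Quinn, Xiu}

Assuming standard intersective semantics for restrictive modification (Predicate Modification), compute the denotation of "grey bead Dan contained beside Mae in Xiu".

{Dan, Quinn}

⟦Dan contained⟧ = {x : ⟨Dan, x⟩ ∈ ⟦contained⟧} = {Cara, Dan, Gus, Kim, Quinn, Vic}
⟦beside Mae⟧ = {x : ⟨x, Mae⟩ ∈ ⟦beside⟧} = {Cara, Dan, Gus, Mae, Quinn, Xiu}
⟦in Xiu⟧ = {x : ⟨x, Xiu⟩ ∈ ⟦in⟧} = {Dan, Gus, Kim, Mae, Quinn, Vic, Xiu}
⟦bead⟧ = {Dan, Gus, Mae, Quinn, Xiu}
… ∩ ⟦Dan contained⟧ = {Dan, Gus, Mae, Quinn, Xiu} ∩ {Cara, Dan, Gus, Kim, Quinn, Vic} = {Dan, Gus, Quinn}
… ∩ ⟦beside Mae⟧ = {Dan, Gus, Quinn} ∩ {Cara, Dan, Gus, Mae, Quinn, Xiu} = {Dan, Gus, Quinn}
… ∩ ⟦in Xiu⟧ = {Dan, Gus, Quinn} ∩ {Dan, Gus, Kim, Mae, Quinn, Vic, Xiu} = {Dan, Gus, Quinn}
… ∩ ⟦grey⟧ = {Dan, Gus, Quinn} ∩ {Dan, Finn, Kim, Mae, Quinn, Xiu} = {Dan, Quinn}
So ⟦grey bead Dan contained beside Mae in Xiu⟧ = {Dan, Quinn}.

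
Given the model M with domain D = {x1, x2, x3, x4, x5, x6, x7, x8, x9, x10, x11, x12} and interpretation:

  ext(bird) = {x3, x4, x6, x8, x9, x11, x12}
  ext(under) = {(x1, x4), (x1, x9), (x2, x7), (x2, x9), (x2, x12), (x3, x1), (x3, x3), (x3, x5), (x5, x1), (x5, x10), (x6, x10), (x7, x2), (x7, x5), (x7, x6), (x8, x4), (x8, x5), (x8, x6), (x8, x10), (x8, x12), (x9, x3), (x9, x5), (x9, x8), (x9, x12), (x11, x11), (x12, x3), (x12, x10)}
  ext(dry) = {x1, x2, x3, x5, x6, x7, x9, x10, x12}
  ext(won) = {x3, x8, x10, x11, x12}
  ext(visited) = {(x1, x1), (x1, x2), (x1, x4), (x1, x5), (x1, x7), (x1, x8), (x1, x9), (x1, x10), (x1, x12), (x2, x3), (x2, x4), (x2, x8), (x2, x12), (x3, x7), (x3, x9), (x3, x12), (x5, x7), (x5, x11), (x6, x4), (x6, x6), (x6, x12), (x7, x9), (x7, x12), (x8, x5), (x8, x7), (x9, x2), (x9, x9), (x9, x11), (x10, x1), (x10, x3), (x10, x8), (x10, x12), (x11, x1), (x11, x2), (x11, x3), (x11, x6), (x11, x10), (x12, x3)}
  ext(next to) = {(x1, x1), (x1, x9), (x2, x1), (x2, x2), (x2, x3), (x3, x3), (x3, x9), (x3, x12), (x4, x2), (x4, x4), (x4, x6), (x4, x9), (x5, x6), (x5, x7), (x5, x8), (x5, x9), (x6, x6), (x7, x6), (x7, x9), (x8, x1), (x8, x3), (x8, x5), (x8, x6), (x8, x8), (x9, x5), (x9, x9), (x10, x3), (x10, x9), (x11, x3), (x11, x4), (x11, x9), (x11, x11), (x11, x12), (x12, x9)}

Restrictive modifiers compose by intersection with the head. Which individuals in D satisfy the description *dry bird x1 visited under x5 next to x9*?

⟦x1 visited⟧ = {x : ⟨x1, x⟩ ∈ ⟦visited⟧} = {x1, x2, x4, x5, x7, x8, x9, x10, x12}
⟦under x5⟧ = {x : ⟨x, x5⟩ ∈ ⟦under⟧} = {x3, x7, x8, x9}
⟦next to x9⟧ = {x : ⟨x, x9⟩ ∈ ⟦next to⟧} = {x1, x3, x4, x5, x7, x9, x10, x11, x12}
⟦bird⟧ = {x3, x4, x6, x8, x9, x11, x12}
… ∩ ⟦x1 visited⟧ = {x3, x4, x6, x8, x9, x11, x12} ∩ {x1, x2, x4, x5, x7, x8, x9, x10, x12} = {x4, x8, x9, x12}
… ∩ ⟦under x5⟧ = {x4, x8, x9, x12} ∩ {x3, x7, x8, x9} = {x8, x9}
… ∩ ⟦next to x9⟧ = {x8, x9} ∩ {x1, x3, x4, x5, x7, x9, x10, x11, x12} = {x9}
… ∩ ⟦dry⟧ = {x9} ∩ {x1, x2, x3, x5, x6, x7, x9, x10, x12} = {x9}
So ⟦dry bird x1 visited under x5 next to x9⟧ = {x9}.

{x9}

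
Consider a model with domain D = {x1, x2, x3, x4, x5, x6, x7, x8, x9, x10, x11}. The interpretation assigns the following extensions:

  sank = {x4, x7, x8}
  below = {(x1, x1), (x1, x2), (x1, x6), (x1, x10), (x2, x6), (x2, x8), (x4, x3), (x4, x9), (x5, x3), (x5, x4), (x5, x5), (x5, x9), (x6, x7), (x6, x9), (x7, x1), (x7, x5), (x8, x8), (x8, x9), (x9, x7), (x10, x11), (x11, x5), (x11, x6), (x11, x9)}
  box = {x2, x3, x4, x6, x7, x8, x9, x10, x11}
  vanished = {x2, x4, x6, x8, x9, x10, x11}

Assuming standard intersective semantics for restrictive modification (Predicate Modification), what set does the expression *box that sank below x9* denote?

⟦that sank⟧ = ⟦sank⟧ = {x4, x7, x8}
⟦below x9⟧ = {x : ⟨x, x9⟩ ∈ ⟦below⟧} = {x4, x5, x6, x8, x11}
⟦box⟧ = {x2, x3, x4, x6, x7, x8, x9, x10, x11}
… ∩ ⟦that sank⟧ = {x2, x3, x4, x6, x7, x8, x9, x10, x11} ∩ {x4, x7, x8} = {x4, x7, x8}
… ∩ ⟦below x9⟧ = {x4, x7, x8} ∩ {x4, x5, x6, x8, x11} = {x4, x8}
So ⟦box that sank below x9⟧ = {x4, x8}.

{x4, x8}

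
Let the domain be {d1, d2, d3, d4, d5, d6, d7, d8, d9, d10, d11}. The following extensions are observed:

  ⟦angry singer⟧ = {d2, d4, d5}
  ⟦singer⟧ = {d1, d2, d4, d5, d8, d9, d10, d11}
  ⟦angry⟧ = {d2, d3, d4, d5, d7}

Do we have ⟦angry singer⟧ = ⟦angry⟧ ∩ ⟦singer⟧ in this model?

⟦angry⟧ ∩ ⟦singer⟧ = {d2, d3, d4, d5, d7} ∩ {d1, d2, d4, d5, d8, d9, d10, d11} = {d2, d4, d5}
Observed ⟦angry singer⟧ = {d2, d4, d5}.
These coincide, so the modifier is intersective here.

yes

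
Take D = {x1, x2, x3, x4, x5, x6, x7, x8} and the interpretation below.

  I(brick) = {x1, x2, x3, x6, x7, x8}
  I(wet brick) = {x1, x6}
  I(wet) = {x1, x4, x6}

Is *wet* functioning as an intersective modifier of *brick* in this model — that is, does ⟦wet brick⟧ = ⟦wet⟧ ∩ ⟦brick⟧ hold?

yes

⟦wet⟧ ∩ ⟦brick⟧ = {x1, x4, x6} ∩ {x1, x2, x3, x6, x7, x8} = {x1, x6}
Observed ⟦wet brick⟧ = {x1, x6}.
These coincide, so the modifier is intersective here.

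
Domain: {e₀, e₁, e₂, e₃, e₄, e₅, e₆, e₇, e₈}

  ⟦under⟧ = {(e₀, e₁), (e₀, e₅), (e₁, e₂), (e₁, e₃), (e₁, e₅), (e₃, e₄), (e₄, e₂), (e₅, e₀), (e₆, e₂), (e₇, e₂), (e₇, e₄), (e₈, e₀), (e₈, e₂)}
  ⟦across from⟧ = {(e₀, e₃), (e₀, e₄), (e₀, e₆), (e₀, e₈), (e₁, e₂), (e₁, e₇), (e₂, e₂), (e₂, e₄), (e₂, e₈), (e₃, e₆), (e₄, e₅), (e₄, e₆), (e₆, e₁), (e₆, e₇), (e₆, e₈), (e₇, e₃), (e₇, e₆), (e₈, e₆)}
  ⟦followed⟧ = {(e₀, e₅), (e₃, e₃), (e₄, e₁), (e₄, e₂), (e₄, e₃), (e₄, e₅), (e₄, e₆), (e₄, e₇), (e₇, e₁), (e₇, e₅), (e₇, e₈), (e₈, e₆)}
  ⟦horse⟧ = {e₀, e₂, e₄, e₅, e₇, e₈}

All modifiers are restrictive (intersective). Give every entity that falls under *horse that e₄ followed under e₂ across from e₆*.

⟦that e₄ followed⟧ = {x : ⟨e₄, x⟩ ∈ ⟦followed⟧} = {e₁, e₂, e₃, e₅, e₆, e₇}
⟦under e₂⟧ = {x : ⟨x, e₂⟩ ∈ ⟦under⟧} = {e₁, e₄, e₆, e₇, e₈}
⟦across from e₆⟧ = {x : ⟨x, e₆⟩ ∈ ⟦across from⟧} = {e₀, e₃, e₄, e₇, e₈}
⟦horse⟧ = {e₀, e₂, e₄, e₅, e₇, e₈}
… ∩ ⟦that e₄ followed⟧ = {e₀, e₂, e₄, e₅, e₇, e₈} ∩ {e₁, e₂, e₃, e₅, e₆, e₇} = {e₂, e₅, e₇}
… ∩ ⟦under e₂⟧ = {e₂, e₅, e₇} ∩ {e₁, e₄, e₆, e₇, e₈} = {e₇}
… ∩ ⟦across from e₆⟧ = {e₇} ∩ {e₀, e₃, e₄, e₇, e₈} = {e₇}
So ⟦horse that e₄ followed under e₂ across from e₆⟧ = {e₇}.

{e₇}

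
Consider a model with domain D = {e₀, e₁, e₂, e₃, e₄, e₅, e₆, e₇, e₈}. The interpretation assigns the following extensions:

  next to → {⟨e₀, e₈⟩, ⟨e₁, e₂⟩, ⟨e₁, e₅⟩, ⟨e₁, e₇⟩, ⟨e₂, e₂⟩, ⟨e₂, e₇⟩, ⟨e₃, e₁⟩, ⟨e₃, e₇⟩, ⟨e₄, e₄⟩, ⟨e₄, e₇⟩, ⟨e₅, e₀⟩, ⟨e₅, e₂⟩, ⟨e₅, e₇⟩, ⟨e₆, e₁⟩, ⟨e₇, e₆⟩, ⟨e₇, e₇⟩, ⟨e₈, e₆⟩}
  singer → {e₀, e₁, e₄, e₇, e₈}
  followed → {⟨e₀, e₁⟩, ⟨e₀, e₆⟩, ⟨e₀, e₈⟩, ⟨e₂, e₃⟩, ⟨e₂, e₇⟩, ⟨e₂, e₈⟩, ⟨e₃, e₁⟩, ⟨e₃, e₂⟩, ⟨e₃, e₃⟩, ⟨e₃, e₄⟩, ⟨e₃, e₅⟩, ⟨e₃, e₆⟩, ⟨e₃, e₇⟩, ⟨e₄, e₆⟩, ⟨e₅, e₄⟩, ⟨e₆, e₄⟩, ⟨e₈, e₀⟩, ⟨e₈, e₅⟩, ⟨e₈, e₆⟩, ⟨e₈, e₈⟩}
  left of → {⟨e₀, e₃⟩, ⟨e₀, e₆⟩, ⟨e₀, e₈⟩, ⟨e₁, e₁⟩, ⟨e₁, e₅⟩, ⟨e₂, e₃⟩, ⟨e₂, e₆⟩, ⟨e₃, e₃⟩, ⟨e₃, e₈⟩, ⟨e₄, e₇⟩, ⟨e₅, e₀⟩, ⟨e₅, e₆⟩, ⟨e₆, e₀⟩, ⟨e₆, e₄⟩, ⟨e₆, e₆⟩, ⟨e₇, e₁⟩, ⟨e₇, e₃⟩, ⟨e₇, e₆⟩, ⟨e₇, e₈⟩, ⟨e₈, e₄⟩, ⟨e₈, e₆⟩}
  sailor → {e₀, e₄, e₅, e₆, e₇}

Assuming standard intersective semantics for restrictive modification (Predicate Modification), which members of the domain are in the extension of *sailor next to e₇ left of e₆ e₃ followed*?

{e₅, e₇}

⟦next to e₇⟧ = {x : ⟨x, e₇⟩ ∈ ⟦next to⟧} = {e₁, e₂, e₃, e₄, e₅, e₇}
⟦left of e₆⟧ = {x : ⟨x, e₆⟩ ∈ ⟦left of⟧} = {e₀, e₂, e₅, e₆, e₇, e₈}
⟦e₃ followed⟧ = {x : ⟨e₃, x⟩ ∈ ⟦followed⟧} = {e₁, e₂, e₃, e₄, e₅, e₆, e₇}
⟦sailor⟧ = {e₀, e₄, e₅, e₆, e₇}
… ∩ ⟦next to e₇⟧ = {e₀, e₄, e₅, e₆, e₇} ∩ {e₁, e₂, e₃, e₄, e₅, e₇} = {e₄, e₅, e₇}
… ∩ ⟦left of e₆⟧ = {e₄, e₅, e₇} ∩ {e₀, e₂, e₅, e₆, e₇, e₈} = {e₅, e₇}
… ∩ ⟦e₃ followed⟧ = {e₅, e₇} ∩ {e₁, e₂, e₃, e₄, e₅, e₆, e₇} = {e₅, e₇}
So ⟦sailor next to e₇ left of e₆ e₃ followed⟧ = {e₅, e₇}.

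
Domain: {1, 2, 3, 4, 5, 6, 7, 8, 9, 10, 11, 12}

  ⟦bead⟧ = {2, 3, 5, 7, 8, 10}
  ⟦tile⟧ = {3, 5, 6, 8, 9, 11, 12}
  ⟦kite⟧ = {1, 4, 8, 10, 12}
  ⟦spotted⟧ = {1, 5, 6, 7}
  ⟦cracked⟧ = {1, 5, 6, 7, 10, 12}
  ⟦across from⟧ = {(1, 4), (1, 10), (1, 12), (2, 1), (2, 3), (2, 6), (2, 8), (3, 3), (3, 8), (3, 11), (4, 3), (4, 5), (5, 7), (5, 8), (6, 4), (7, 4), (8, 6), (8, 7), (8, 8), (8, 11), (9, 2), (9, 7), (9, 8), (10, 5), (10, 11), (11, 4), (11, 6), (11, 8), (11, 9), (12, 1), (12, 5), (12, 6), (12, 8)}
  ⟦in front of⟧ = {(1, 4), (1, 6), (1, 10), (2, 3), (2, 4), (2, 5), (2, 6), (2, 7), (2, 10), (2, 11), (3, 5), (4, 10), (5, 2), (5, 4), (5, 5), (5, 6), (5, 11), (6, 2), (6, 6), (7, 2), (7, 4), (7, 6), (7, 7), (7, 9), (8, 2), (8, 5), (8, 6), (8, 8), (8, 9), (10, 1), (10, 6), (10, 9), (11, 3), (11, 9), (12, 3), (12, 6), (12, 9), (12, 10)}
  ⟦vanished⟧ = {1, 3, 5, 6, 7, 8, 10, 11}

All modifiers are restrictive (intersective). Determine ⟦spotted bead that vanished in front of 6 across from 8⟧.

{5}

⟦that vanished⟧ = ⟦vanished⟧ = {1, 3, 5, 6, 7, 8, 10, 11}
⟦in front of 6⟧ = {x : ⟨x, 6⟩ ∈ ⟦in front of⟧} = {1, 2, 5, 6, 7, 8, 10, 12}
⟦across from 8⟧ = {x : ⟨x, 8⟩ ∈ ⟦across from⟧} = {2, 3, 5, 8, 9, 11, 12}
⟦bead⟧ = {2, 3, 5, 7, 8, 10}
… ∩ ⟦that vanished⟧ = {2, 3, 5, 7, 8, 10} ∩ {1, 3, 5, 6, 7, 8, 10, 11} = {3, 5, 7, 8, 10}
… ∩ ⟦in front of 6⟧ = {3, 5, 7, 8, 10} ∩ {1, 2, 5, 6, 7, 8, 10, 12} = {5, 7, 8, 10}
… ∩ ⟦across from 8⟧ = {5, 7, 8, 10} ∩ {2, 3, 5, 8, 9, 11, 12} = {5, 8}
… ∩ ⟦spotted⟧ = {5, 8} ∩ {1, 5, 6, 7} = {5}
So ⟦spotted bead that vanished in front of 6 across from 8⟧ = {5}.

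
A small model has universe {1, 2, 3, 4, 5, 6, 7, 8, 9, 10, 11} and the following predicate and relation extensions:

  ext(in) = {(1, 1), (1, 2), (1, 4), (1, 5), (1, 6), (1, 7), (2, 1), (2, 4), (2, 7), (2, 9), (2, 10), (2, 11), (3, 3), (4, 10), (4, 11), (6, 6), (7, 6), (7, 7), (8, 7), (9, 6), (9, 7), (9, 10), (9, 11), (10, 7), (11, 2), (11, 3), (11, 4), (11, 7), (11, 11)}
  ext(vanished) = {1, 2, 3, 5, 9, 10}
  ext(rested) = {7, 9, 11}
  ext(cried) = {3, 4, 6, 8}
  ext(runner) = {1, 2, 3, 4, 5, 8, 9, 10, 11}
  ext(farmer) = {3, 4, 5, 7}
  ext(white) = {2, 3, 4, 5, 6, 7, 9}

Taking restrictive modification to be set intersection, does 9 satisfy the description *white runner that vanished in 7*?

⟦that vanished⟧ = ⟦vanished⟧ = {1, 2, 3, 5, 9, 10}
⟦in 7⟧ = {x : ⟨x, 7⟩ ∈ ⟦in⟧} = {1, 2, 7, 8, 9, 10, 11}
⟦runner⟧ = {1, 2, 3, 4, 5, 8, 9, 10, 11}
… ∩ ⟦that vanished⟧ = {1, 2, 3, 4, 5, 8, 9, 10, 11} ∩ {1, 2, 3, 5, 9, 10} = {1, 2, 3, 5, 9, 10}
… ∩ ⟦in 7⟧ = {1, 2, 3, 5, 9, 10} ∩ {1, 2, 7, 8, 9, 10, 11} = {1, 2, 9, 10}
… ∩ ⟦white⟧ = {1, 2, 9, 10} ∩ {2, 3, 4, 5, 6, 7, 9} = {2, 9}
⟦white runner that vanished in 7⟧ = {2, 9}; 9 ∈ this set.

yes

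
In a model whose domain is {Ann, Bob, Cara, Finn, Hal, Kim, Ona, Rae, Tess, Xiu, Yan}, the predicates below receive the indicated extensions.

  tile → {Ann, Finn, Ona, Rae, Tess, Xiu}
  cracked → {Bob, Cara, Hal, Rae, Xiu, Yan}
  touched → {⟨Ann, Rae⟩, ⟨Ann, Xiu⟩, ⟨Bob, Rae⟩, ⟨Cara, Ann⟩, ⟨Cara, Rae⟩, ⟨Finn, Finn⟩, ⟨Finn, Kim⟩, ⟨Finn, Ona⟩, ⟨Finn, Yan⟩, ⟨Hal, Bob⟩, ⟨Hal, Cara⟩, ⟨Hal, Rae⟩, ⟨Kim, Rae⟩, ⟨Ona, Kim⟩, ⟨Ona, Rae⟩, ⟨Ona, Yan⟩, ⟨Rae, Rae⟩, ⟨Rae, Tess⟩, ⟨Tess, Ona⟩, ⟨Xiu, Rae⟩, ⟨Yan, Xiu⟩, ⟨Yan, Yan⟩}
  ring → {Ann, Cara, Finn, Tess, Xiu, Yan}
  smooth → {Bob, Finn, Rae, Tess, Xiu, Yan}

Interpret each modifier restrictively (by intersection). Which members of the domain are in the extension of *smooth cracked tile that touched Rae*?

{Rae, Xiu}

⟦that touched Rae⟧ = {x : ⟨x, Rae⟩ ∈ ⟦touched⟧} = {Ann, Bob, Cara, Hal, Kim, Ona, Rae, Xiu}
⟦tile⟧ = {Ann, Finn, Ona, Rae, Tess, Xiu}
… ∩ ⟦that touched Rae⟧ = {Ann, Finn, Ona, Rae, Tess, Xiu} ∩ {Ann, Bob, Cara, Hal, Kim, Ona, Rae, Xiu} = {Ann, Ona, Rae, Xiu}
… ∩ ⟦smooth⟧ = {Ann, Ona, Rae, Xiu} ∩ {Bob, Finn, Rae, Tess, Xiu, Yan} = {Rae, Xiu}
… ∩ ⟦cracked⟧ = {Rae, Xiu} ∩ {Bob, Cara, Hal, Rae, Xiu, Yan} = {Rae, Xiu}
So ⟦smooth cracked tile that touched Rae⟧ = {Rae, Xiu}.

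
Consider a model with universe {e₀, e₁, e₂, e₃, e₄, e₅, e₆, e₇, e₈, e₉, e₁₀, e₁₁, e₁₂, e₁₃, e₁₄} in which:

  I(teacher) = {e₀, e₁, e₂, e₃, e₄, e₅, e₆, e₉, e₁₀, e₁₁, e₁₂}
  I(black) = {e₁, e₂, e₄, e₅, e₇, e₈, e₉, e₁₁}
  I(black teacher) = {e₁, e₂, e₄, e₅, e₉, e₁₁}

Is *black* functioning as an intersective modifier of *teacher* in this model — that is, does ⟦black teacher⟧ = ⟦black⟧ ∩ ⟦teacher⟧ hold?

yes

⟦black⟧ ∩ ⟦teacher⟧ = {e₁, e₂, e₄, e₅, e₇, e₈, e₉, e₁₁} ∩ {e₀, e₁, e₂, e₃, e₄, e₅, e₆, e₉, e₁₀, e₁₁, e₁₂} = {e₁, e₂, e₄, e₅, e₉, e₁₁}
Observed ⟦black teacher⟧ = {e₁, e₂, e₄, e₅, e₉, e₁₁}.
These coincide, so the modifier is intersective here.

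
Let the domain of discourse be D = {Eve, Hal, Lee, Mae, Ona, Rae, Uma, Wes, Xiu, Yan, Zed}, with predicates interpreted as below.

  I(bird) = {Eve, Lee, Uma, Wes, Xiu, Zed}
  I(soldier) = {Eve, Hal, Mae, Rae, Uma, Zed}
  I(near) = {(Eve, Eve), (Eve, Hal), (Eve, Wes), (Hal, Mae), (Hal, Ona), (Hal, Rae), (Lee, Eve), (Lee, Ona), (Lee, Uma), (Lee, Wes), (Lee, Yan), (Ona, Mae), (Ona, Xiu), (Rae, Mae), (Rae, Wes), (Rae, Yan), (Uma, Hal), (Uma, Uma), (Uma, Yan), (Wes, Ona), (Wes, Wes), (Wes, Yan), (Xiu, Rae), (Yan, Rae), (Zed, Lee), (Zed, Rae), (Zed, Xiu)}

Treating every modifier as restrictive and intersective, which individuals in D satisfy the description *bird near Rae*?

{Xiu, Zed}

⟦near Rae⟧ = {x : ⟨x, Rae⟩ ∈ ⟦near⟧} = {Hal, Xiu, Yan, Zed}
⟦bird⟧ = {Eve, Lee, Uma, Wes, Xiu, Zed}
… ∩ ⟦near Rae⟧ = {Eve, Lee, Uma, Wes, Xiu, Zed} ∩ {Hal, Xiu, Yan, Zed} = {Xiu, Zed}
So ⟦bird near Rae⟧ = {Xiu, Zed}.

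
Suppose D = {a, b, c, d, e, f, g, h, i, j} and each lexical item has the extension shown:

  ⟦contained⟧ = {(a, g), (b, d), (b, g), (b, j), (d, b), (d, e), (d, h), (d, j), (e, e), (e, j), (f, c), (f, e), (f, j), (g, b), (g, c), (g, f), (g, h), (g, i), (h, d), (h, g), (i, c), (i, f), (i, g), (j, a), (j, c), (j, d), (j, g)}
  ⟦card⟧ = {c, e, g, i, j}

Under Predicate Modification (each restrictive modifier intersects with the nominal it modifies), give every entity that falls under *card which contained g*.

⟦which contained g⟧ = {x : ⟨x, g⟩ ∈ ⟦contained⟧} = {a, b, h, i, j}
⟦card⟧ = {c, e, g, i, j}
… ∩ ⟦which contained g⟧ = {c, e, g, i, j} ∩ {a, b, h, i, j} = {i, j}
So ⟦card which contained g⟧ = {i, j}.

{i, j}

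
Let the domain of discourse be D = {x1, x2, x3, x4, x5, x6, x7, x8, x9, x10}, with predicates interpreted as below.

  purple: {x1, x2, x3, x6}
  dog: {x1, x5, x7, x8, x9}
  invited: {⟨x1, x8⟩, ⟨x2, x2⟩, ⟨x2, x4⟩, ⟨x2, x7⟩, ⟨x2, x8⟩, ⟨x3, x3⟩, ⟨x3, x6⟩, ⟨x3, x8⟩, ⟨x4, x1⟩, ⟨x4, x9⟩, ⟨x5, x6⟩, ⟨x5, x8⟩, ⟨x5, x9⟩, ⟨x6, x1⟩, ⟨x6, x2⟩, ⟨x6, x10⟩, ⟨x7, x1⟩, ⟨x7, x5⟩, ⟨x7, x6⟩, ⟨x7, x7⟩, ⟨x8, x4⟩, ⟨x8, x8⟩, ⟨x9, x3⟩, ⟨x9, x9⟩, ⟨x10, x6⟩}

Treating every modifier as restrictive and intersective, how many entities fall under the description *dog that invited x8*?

3

⟦that invited x8⟧ = {x : ⟨x, x8⟩ ∈ ⟦invited⟧} = {x1, x2, x3, x5, x8}
⟦dog⟧ = {x1, x5, x7, x8, x9}
… ∩ ⟦that invited x8⟧ = {x1, x5, x7, x8, x9} ∩ {x1, x2, x3, x5, x8} = {x1, x5, x8}
⟦dog that invited x8⟧ = {x1, x5, x8}, so the cardinality is 3.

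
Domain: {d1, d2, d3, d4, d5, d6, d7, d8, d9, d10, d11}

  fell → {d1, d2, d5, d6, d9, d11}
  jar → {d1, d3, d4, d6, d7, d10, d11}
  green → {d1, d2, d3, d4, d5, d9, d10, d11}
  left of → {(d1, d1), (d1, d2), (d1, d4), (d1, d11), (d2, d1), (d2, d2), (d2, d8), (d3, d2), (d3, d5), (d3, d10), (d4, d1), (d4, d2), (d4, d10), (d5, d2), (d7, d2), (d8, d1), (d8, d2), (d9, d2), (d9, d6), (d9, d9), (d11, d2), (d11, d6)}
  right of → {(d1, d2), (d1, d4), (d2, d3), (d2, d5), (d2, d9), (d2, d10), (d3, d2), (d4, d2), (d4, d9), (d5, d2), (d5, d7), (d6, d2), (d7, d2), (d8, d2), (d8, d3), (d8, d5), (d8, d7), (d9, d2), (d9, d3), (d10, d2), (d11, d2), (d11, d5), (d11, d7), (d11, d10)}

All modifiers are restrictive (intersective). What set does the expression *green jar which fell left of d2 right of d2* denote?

{d1, d11}

⟦which fell⟧ = ⟦fell⟧ = {d1, d2, d5, d6, d9, d11}
⟦left of d2⟧ = {x : ⟨x, d2⟩ ∈ ⟦left of⟧} = {d1, d2, d3, d4, d5, d7, d8, d9, d11}
⟦right of d2⟧ = {x : ⟨x, d2⟩ ∈ ⟦right of⟧} = {d1, d3, d4, d5, d6, d7, d8, d9, d10, d11}
⟦jar⟧ = {d1, d3, d4, d6, d7, d10, d11}
… ∩ ⟦which fell⟧ = {d1, d3, d4, d6, d7, d10, d11} ∩ {d1, d2, d5, d6, d9, d11} = {d1, d6, d11}
… ∩ ⟦left of d2⟧ = {d1, d6, d11} ∩ {d1, d2, d3, d4, d5, d7, d8, d9, d11} = {d1, d11}
… ∩ ⟦right of d2⟧ = {d1, d11} ∩ {d1, d3, d4, d5, d6, d7, d8, d9, d10, d11} = {d1, d11}
… ∩ ⟦green⟧ = {d1, d11} ∩ {d1, d2, d3, d4, d5, d9, d10, d11} = {d1, d11}
So ⟦green jar which fell left of d2 right of d2⟧ = {d1, d11}.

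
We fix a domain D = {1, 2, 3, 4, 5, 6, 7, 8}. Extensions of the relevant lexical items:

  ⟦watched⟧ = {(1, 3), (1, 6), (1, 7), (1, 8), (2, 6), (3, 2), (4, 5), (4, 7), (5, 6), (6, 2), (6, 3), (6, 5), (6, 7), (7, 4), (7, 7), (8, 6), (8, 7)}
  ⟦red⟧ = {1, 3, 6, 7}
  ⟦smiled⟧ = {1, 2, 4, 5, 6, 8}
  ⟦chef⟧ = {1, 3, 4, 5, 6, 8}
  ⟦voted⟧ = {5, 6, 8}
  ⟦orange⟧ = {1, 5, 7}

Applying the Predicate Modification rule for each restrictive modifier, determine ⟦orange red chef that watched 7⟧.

⟦that watched 7⟧ = {x : ⟨x, 7⟩ ∈ ⟦watched⟧} = {1, 4, 6, 7, 8}
⟦chef⟧ = {1, 3, 4, 5, 6, 8}
… ∩ ⟦that watched 7⟧ = {1, 3, 4, 5, 6, 8} ∩ {1, 4, 6, 7, 8} = {1, 4, 6, 8}
… ∩ ⟦orange⟧ = {1, 4, 6, 8} ∩ {1, 5, 7} = {1}
… ∩ ⟦red⟧ = {1} ∩ {1, 3, 6, 7} = {1}
So ⟦orange red chef that watched 7⟧ = {1}.

{1}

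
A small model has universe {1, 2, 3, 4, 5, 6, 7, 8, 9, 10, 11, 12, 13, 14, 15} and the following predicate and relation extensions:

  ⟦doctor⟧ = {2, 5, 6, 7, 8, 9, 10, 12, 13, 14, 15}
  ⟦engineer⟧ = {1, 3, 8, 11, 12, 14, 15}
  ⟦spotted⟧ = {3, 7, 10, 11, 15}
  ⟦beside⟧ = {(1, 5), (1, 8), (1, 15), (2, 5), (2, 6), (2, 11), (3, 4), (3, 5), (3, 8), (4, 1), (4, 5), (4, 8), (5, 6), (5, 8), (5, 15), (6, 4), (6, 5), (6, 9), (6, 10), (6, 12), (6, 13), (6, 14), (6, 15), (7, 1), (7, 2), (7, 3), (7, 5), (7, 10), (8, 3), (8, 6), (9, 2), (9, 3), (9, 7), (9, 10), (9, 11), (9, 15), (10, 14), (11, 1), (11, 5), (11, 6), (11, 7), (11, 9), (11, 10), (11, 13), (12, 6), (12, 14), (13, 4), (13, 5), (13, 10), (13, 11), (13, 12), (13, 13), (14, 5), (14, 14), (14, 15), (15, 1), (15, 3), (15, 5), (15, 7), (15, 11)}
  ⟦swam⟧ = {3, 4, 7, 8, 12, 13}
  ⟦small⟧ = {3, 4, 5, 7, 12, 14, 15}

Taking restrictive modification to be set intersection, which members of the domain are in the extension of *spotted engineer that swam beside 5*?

⟦that swam⟧ = ⟦swam⟧ = {3, 4, 7, 8, 12, 13}
⟦beside 5⟧ = {x : ⟨x, 5⟩ ∈ ⟦beside⟧} = {1, 2, 3, 4, 6, 7, 11, 13, 14, 15}
⟦engineer⟧ = {1, 3, 8, 11, 12, 14, 15}
… ∩ ⟦that swam⟧ = {1, 3, 8, 11, 12, 14, 15} ∩ {3, 4, 7, 8, 12, 13} = {3, 8, 12}
… ∩ ⟦beside 5⟧ = {3, 8, 12} ∩ {1, 2, 3, 4, 6, 7, 11, 13, 14, 15} = {3}
… ∩ ⟦spotted⟧ = {3} ∩ {3, 7, 10, 11, 15} = {3}
So ⟦spotted engineer that swam beside 5⟧ = {3}.

{3}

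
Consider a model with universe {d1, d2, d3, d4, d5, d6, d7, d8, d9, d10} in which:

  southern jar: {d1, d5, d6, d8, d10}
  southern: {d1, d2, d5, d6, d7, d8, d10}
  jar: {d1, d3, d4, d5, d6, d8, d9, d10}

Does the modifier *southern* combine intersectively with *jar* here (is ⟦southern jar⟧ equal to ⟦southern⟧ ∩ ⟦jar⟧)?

yes

⟦southern⟧ ∩ ⟦jar⟧ = {d1, d2, d5, d6, d7, d8, d10} ∩ {d1, d3, d4, d5, d6, d8, d9, d10} = {d1, d5, d6, d8, d10}
Observed ⟦southern jar⟧ = {d1, d5, d6, d8, d10}.
These coincide, so the modifier is intersective here.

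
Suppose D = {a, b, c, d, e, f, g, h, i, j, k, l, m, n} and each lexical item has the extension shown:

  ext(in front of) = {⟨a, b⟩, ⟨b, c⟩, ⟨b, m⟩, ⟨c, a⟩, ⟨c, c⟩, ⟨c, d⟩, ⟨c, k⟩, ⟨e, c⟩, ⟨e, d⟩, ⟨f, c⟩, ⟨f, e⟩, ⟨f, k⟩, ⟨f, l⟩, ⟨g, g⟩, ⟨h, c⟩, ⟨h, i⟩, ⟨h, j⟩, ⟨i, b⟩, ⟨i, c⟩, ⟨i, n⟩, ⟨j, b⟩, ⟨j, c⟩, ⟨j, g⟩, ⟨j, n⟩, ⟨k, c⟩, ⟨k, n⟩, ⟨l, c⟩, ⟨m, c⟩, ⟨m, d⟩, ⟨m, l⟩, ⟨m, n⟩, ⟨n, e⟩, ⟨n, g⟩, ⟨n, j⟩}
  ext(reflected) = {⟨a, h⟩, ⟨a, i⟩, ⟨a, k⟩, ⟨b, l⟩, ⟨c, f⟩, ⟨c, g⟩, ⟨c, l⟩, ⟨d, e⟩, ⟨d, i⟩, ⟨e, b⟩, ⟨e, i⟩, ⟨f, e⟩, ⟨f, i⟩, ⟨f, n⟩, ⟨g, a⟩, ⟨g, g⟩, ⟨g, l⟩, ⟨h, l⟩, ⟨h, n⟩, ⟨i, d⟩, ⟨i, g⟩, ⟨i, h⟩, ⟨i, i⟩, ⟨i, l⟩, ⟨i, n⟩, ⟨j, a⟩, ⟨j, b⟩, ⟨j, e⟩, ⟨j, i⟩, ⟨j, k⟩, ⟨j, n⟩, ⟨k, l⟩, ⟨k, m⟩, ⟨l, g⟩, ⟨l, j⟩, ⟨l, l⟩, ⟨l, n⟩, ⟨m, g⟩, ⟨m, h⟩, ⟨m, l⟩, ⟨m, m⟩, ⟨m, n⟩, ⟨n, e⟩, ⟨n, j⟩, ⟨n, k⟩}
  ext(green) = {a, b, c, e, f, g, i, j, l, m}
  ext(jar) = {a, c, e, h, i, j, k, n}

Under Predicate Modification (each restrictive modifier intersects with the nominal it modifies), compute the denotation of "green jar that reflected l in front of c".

{c, i}

⟦that reflected l⟧ = {x : ⟨x, l⟩ ∈ ⟦reflected⟧} = {b, c, g, h, i, k, l, m}
⟦in front of c⟧ = {x : ⟨x, c⟩ ∈ ⟦in front of⟧} = {b, c, e, f, h, i, j, k, l, m}
⟦jar⟧ = {a, c, e, h, i, j, k, n}
… ∩ ⟦that reflected l⟧ = {a, c, e, h, i, j, k, n} ∩ {b, c, g, h, i, k, l, m} = {c, h, i, k}
… ∩ ⟦in front of c⟧ = {c, h, i, k} ∩ {b, c, e, f, h, i, j, k, l, m} = {c, h, i, k}
… ∩ ⟦green⟧ = {c, h, i, k} ∩ {a, b, c, e, f, g, i, j, l, m} = {c, i}
So ⟦green jar that reflected l in front of c⟧ = {c, i}.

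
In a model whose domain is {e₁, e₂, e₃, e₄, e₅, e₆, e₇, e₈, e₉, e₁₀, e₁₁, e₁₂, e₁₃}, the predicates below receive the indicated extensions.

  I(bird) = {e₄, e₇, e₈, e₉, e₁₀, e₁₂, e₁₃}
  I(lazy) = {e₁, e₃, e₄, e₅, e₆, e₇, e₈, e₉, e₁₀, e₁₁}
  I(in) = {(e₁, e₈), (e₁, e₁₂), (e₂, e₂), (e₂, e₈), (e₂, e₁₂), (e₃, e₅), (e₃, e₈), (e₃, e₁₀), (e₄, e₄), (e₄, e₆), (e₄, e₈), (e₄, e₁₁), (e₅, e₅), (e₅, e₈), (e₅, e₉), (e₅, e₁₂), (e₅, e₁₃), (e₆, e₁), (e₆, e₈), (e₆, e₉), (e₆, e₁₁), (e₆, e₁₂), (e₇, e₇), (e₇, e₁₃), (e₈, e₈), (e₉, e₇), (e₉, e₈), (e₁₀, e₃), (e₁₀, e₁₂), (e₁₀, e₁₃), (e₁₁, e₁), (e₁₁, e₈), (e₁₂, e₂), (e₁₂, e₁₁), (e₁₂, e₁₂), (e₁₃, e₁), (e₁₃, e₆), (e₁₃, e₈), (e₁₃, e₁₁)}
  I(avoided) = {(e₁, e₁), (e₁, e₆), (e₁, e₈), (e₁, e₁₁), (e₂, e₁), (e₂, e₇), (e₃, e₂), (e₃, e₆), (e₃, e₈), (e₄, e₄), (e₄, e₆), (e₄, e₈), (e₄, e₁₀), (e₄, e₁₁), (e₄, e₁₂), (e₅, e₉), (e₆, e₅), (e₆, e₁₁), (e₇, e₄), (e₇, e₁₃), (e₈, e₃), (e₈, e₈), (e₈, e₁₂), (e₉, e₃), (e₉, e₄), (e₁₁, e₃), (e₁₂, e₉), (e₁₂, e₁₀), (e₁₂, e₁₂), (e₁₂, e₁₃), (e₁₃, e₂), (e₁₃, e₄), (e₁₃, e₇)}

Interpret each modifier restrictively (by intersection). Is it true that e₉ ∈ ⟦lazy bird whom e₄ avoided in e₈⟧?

⟦whom e₄ avoided⟧ = {x : ⟨e₄, x⟩ ∈ ⟦avoided⟧} = {e₄, e₆, e₈, e₁₀, e₁₁, e₁₂}
⟦in e₈⟧ = {x : ⟨x, e₈⟩ ∈ ⟦in⟧} = {e₁, e₂, e₃, e₄, e₅, e₆, e₈, e₉, e₁₁, e₁₃}
⟦bird⟧ = {e₄, e₇, e₈, e₉, e₁₀, e₁₂, e₁₃}
… ∩ ⟦whom e₄ avoided⟧ = {e₄, e₇, e₈, e₉, e₁₀, e₁₂, e₁₃} ∩ {e₄, e₆, e₈, e₁₀, e₁₁, e₁₂} = {e₄, e₈, e₁₀, e₁₂}
… ∩ ⟦in e₈⟧ = {e₄, e₈, e₁₀, e₁₂} ∩ {e₁, e₂, e₃, e₄, e₅, e₆, e₈, e₉, e₁₁, e₁₃} = {e₄, e₈}
… ∩ ⟦lazy⟧ = {e₄, e₈} ∩ {e₁, e₃, e₄, e₅, e₆, e₇, e₈, e₉, e₁₀, e₁₁} = {e₄, e₈}
⟦lazy bird whom e₄ avoided in e₈⟧ = {e₄, e₈}; e₉ ∉ this set.

no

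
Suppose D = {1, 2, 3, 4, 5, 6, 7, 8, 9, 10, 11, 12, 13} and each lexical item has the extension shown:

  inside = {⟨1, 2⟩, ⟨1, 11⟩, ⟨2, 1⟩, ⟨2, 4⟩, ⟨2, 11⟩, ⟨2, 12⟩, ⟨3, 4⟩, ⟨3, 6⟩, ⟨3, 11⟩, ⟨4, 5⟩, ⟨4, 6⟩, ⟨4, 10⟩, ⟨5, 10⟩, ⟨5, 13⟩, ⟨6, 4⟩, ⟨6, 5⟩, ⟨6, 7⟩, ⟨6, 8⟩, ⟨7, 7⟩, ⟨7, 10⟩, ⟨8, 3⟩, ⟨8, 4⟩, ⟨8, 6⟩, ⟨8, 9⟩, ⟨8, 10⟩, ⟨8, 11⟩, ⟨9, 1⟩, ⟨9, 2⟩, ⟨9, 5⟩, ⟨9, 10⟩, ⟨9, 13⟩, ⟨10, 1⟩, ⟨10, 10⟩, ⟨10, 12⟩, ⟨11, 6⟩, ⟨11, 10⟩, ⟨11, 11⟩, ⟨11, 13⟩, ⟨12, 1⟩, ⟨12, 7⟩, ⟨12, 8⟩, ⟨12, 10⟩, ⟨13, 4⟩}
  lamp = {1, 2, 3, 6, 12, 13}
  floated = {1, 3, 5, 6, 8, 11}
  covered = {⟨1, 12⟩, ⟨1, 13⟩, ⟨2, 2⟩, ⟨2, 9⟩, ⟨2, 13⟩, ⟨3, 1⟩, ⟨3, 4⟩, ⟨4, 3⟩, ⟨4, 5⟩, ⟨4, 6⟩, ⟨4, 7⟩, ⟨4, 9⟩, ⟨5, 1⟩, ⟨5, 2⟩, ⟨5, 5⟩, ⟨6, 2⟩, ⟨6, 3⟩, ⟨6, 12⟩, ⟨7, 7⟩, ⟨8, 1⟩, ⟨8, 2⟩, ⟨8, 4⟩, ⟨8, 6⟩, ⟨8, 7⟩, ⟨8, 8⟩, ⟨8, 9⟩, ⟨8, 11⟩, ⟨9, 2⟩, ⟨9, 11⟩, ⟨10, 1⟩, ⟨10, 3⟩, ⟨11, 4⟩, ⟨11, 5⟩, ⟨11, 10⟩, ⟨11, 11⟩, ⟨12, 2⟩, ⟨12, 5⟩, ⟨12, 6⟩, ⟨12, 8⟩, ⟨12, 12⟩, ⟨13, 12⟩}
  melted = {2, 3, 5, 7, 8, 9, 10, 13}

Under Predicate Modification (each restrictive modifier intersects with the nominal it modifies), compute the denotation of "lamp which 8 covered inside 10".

{}

⟦which 8 covered⟧ = {x : ⟨8, x⟩ ∈ ⟦covered⟧} = {1, 2, 4, 6, 7, 8, 9, 11}
⟦inside 10⟧ = {x : ⟨x, 10⟩ ∈ ⟦inside⟧} = {4, 5, 7, 8, 9, 10, 11, 12}
⟦lamp⟧ = {1, 2, 3, 6, 12, 13}
… ∩ ⟦which 8 covered⟧ = {1, 2, 3, 6, 12, 13} ∩ {1, 2, 4, 6, 7, 8, 9, 11} = {1, 2, 6}
… ∩ ⟦inside 10⟧ = {1, 2, 6} ∩ {4, 5, 7, 8, 9, 10, 11, 12} = ∅
So ⟦lamp which 8 covered inside 10⟧ = {}.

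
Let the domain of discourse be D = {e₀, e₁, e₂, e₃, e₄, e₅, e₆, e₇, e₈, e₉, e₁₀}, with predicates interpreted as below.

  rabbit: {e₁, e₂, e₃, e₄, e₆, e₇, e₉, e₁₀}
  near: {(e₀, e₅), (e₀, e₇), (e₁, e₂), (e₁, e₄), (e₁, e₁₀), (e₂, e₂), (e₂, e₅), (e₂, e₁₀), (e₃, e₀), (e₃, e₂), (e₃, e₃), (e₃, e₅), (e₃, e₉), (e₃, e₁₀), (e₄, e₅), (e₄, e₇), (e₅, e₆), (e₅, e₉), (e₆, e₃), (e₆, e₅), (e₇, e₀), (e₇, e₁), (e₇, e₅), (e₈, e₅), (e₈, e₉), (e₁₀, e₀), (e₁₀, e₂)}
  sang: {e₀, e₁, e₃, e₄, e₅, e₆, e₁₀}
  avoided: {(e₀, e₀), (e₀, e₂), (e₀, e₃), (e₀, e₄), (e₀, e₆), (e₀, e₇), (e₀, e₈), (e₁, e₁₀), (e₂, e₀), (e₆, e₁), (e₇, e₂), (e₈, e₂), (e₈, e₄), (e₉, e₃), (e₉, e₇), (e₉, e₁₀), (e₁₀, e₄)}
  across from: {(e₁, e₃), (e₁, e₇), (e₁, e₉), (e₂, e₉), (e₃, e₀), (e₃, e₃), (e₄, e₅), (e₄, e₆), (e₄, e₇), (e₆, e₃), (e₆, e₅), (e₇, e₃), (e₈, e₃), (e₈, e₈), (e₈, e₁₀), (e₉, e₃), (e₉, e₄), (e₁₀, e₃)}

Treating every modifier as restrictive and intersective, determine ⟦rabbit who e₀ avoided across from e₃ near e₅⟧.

⟦who e₀ avoided⟧ = {x : ⟨e₀, x⟩ ∈ ⟦avoided⟧} = {e₀, e₂, e₃, e₄, e₆, e₇, e₈}
⟦across from e₃⟧ = {x : ⟨x, e₃⟩ ∈ ⟦across from⟧} = {e₁, e₃, e₆, e₇, e₈, e₉, e₁₀}
⟦near e₅⟧ = {x : ⟨x, e₅⟩ ∈ ⟦near⟧} = {e₀, e₂, e₃, e₄, e₆, e₇, e₈}
⟦rabbit⟧ = {e₁, e₂, e₃, e₄, e₆, e₇, e₉, e₁₀}
… ∩ ⟦who e₀ avoided⟧ = {e₁, e₂, e₃, e₄, e₆, e₇, e₉, e₁₀} ∩ {e₀, e₂, e₃, e₄, e₆, e₇, e₈} = {e₂, e₃, e₄, e₆, e₇}
… ∩ ⟦across from e₃⟧ = {e₂, e₃, e₄, e₆, e₇} ∩ {e₁, e₃, e₆, e₇, e₈, e₉, e₁₀} = {e₃, e₆, e₇}
… ∩ ⟦near e₅⟧ = {e₃, e₆, e₇} ∩ {e₀, e₂, e₃, e₄, e₆, e₇, e₈} = {e₃, e₆, e₇}
So ⟦rabbit who e₀ avoided across from e₃ near e₅⟧ = {e₃, e₆, e₇}.

{e₃, e₆, e₇}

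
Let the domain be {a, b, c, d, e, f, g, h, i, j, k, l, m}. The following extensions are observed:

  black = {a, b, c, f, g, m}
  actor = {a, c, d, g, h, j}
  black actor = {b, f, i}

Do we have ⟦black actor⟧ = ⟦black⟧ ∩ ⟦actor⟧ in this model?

⟦black⟧ ∩ ⟦actor⟧ = {a, b, c, f, g, m} ∩ {a, c, d, g, h, j} = {a, c, g}
Observed ⟦black actor⟧ = {b, f, i}.
These differ, so the modifier is not intersective in this model.

no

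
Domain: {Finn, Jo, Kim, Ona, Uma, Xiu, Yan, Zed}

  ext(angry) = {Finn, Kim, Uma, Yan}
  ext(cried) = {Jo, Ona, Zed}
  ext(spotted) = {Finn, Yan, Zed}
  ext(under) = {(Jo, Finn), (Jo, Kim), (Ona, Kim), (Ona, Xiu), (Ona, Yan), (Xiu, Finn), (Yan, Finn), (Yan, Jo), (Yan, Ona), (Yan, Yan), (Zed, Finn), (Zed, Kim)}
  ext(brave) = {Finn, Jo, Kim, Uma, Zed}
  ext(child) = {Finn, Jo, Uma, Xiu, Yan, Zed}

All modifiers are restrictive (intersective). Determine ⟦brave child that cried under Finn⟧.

{Jo, Zed}

⟦that cried⟧ = ⟦cried⟧ = {Jo, Ona, Zed}
⟦under Finn⟧ = {x : ⟨x, Finn⟩ ∈ ⟦under⟧} = {Jo, Xiu, Yan, Zed}
⟦child⟧ = {Finn, Jo, Uma, Xiu, Yan, Zed}
… ∩ ⟦that cried⟧ = {Finn, Jo, Uma, Xiu, Yan, Zed} ∩ {Jo, Ona, Zed} = {Jo, Zed}
… ∩ ⟦under Finn⟧ = {Jo, Zed} ∩ {Jo, Xiu, Yan, Zed} = {Jo, Zed}
… ∩ ⟦brave⟧ = {Jo, Zed} ∩ {Finn, Jo, Kim, Uma, Zed} = {Jo, Zed}
So ⟦brave child that cried under Finn⟧ = {Jo, Zed}.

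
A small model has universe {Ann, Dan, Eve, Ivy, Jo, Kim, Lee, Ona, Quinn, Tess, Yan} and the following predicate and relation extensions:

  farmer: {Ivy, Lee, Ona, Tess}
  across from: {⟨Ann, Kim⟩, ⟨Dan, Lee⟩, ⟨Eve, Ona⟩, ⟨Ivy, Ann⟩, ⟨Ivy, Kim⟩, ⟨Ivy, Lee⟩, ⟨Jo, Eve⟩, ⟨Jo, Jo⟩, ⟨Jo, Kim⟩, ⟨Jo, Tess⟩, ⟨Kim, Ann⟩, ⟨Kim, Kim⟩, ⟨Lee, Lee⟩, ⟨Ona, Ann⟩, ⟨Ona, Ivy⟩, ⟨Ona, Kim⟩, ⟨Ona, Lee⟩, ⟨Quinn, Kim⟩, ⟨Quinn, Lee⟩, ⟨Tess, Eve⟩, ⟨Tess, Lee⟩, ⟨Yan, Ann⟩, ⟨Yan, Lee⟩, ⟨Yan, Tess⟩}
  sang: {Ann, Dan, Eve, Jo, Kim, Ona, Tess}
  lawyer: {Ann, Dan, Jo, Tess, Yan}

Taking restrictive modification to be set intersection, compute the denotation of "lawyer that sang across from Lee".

⟦that sang⟧ = ⟦sang⟧ = {Ann, Dan, Eve, Jo, Kim, Ona, Tess}
⟦across from Lee⟧ = {x : ⟨x, Lee⟩ ∈ ⟦across from⟧} = {Dan, Ivy, Lee, Ona, Quinn, Tess, Yan}
⟦lawyer⟧ = {Ann, Dan, Jo, Tess, Yan}
… ∩ ⟦that sang⟧ = {Ann, Dan, Jo, Tess, Yan} ∩ {Ann, Dan, Eve, Jo, Kim, Ona, Tess} = {Ann, Dan, Jo, Tess}
… ∩ ⟦across from Lee⟧ = {Ann, Dan, Jo, Tess} ∩ {Dan, Ivy, Lee, Ona, Quinn, Tess, Yan} = {Dan, Tess}
So ⟦lawyer that sang across from Lee⟧ = {Dan, Tess}.

{Dan, Tess}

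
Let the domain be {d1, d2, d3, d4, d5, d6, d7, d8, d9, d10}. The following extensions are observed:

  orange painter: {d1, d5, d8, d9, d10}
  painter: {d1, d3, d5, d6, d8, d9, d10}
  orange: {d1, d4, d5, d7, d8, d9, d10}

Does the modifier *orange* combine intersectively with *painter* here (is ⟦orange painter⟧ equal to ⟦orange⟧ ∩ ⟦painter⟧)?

yes

⟦orange⟧ ∩ ⟦painter⟧ = {d1, d4, d5, d7, d8, d9, d10} ∩ {d1, d3, d5, d6, d8, d9, d10} = {d1, d5, d8, d9, d10}
Observed ⟦orange painter⟧ = {d1, d5, d8, d9, d10}.
These coincide, so the modifier is intersective here.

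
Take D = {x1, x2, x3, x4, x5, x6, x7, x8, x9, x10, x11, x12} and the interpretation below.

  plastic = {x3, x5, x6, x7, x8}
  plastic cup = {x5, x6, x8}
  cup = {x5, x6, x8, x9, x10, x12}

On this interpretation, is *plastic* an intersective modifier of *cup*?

yes

⟦plastic⟧ ∩ ⟦cup⟧ = {x3, x5, x6, x7, x8} ∩ {x5, x6, x8, x9, x10, x12} = {x5, x6, x8}
Observed ⟦plastic cup⟧ = {x5, x6, x8}.
These coincide, so the modifier is intersective here.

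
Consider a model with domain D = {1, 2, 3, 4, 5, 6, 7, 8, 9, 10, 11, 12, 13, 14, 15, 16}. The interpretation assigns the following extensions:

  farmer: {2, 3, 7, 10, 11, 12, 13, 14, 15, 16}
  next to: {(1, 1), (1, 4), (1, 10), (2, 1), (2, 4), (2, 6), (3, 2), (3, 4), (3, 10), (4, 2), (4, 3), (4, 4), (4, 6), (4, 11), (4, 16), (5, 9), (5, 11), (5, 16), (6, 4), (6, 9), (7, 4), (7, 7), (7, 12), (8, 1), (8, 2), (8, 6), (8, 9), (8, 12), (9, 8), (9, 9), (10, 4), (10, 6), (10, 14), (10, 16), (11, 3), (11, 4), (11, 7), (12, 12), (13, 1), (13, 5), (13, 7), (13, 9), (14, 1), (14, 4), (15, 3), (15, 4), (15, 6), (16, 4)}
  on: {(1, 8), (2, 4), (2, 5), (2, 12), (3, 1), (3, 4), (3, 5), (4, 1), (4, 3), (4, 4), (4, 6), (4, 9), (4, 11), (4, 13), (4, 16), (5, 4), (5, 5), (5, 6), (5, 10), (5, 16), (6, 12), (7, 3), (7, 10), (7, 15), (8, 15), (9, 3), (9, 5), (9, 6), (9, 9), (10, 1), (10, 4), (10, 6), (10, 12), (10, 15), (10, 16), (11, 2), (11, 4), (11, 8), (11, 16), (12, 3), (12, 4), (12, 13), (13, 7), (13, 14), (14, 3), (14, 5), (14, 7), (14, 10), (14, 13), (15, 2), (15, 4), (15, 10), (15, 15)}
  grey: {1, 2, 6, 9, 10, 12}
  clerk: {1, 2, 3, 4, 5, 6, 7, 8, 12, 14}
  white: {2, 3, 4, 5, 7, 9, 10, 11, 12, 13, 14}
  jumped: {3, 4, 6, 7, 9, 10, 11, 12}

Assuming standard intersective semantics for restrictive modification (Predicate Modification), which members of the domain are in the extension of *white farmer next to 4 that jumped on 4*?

⟦next to 4⟧ = {x : ⟨x, 4⟩ ∈ ⟦next to⟧} = {1, 2, 3, 4, 6, 7, 10, 11, 14, 15, 16}
⟦that jumped⟧ = ⟦jumped⟧ = {3, 4, 6, 7, 9, 10, 11, 12}
⟦on 4⟧ = {x : ⟨x, 4⟩ ∈ ⟦on⟧} = {2, 3, 4, 5, 10, 11, 12, 15}
⟦farmer⟧ = {2, 3, 7, 10, 11, 12, 13, 14, 15, 16}
… ∩ ⟦next to 4⟧ = {2, 3, 7, 10, 11, 12, 13, 14, 15, 16} ∩ {1, 2, 3, 4, 6, 7, 10, 11, 14, 15, 16} = {2, 3, 7, 10, 11, 14, 15, 16}
… ∩ ⟦that jumped⟧ = {2, 3, 7, 10, 11, 14, 15, 16} ∩ {3, 4, 6, 7, 9, 10, 11, 12} = {3, 7, 10, 11}
… ∩ ⟦on 4⟧ = {3, 7, 10, 11} ∩ {2, 3, 4, 5, 10, 11, 12, 15} = {3, 10, 11}
… ∩ ⟦white⟧ = {3, 10, 11} ∩ {2, 3, 4, 5, 7, 9, 10, 11, 12, 13, 14} = {3, 10, 11}
So ⟦white farmer next to 4 that jumped on 4⟧ = {3, 10, 11}.

{3, 10, 11}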